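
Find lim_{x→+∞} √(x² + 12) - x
This is an ∞ − ∞ indeterminate form.
Multiply and divide by the conjugate √(x²+12) + x; the x² terms cancel, leaving 12/(√(x²+12)+x) → 0.
Limit = 0.

Final answer: 0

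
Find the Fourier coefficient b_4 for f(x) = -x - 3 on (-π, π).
b_4 = (1/π) ∫_{-π}^{π} f(x)·sin(4x) dx.
Evaluate the integral (use parity and integration by parts as needed): b_4 = 1/2.

Final answer: 1/2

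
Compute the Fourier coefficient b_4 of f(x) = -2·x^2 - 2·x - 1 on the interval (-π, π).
b_4 = (1/π) ∫_{-π}^{π} f(x)·sin(4x) dx.
Evaluate the integral (use parity and integration by parts as needed): b_4 = 1.

Final answer: 1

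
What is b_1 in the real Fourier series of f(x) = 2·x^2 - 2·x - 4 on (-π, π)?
b_1 = (1/π) ∫_{-π}^{π} f(x)·sin(1x) dx.
Evaluate the integral (use parity and integration by parts as needed): b_1 = -4.

Final answer: -4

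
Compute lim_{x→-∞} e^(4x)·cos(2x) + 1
Evaluate the dominant behaviour as x → -∞; each term tends to a finite value or vanishes.
Limit = 1.

Final answer: 1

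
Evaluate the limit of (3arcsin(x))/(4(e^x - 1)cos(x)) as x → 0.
Both numerator and denominator → 0 as x → 0; this is a 0/0 indeterminate form.
Expand each to leading order near x = 0: numerator ~ 3·x, denominator ~ 4·x.
The limit of the ratio is 3/4.

Final answer: 3/4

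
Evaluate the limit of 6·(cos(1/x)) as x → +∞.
Evaluate the dominant behaviour as x → +∞; each term tends to a finite value or vanishes.
Limit = 6.

Final answer: 6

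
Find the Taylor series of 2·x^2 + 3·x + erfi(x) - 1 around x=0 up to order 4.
2·x^3/(3·√(π)) + 2·x^2 + x·(2/√(π) + 3) - 1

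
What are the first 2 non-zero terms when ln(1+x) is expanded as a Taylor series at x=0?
-x^2/2 + x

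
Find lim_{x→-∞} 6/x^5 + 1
Evaluate the dominant behaviour as x → -∞; each term tends to a finite value or vanishes.
Limit = 1.

Final answer: 1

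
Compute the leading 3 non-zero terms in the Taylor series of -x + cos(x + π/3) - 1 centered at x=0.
-x^2/4 + x·(-1 - √(3)/2) - 1/2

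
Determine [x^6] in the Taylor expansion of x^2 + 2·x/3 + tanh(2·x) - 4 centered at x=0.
Expand to order 6: x^2 + 2·x/3 + tanh(2·x) - 4 = 64·x^5/15 - 8·x^3/3 + x^2 + 8·x/3 - 4 + O(x^7).
The coefficient of x^6 is 0.

Final answer: 0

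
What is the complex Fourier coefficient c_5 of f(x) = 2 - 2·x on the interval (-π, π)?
Compute the real Fourier coefficients first: a_5 = 0, b_5 = -4/5.
Then c_5 = (a_5 − i·b_5)/2 = 2·i/5.

Final answer: 2·i/5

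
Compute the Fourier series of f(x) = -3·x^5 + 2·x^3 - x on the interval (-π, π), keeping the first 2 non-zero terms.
(-746 - 6·π^4 + 124·π^2)·sin(x) + (-17·π^2 + 53/2 + 3·π^4)·sin(2·x)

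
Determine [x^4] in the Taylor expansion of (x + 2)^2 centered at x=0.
Expand to order 4: (x + 2)^2 = x^2 + 4·x + 4 + O(x^5).
The coefficient of x^4 is 0.

Final answer: 0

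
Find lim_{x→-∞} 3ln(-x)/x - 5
The quotient is an ∞/∞ indeterminate form as x → -∞.
Compare growth rates of the dominant terms (exponentials ≫ polynomials ≫ logarithms), or apply L'Hôpital's rule; the quotient → 0.
Adding the constant: 0 - 5 = -5. Limit = -5.

Final answer: -5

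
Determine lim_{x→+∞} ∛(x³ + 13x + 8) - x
This is an ∞ − ∞ indeterminate form.
Multiply by (A² + AB + B²)/(A² + AB + B²) where A = ∛(x³+13x + 8), B = x to use A³ − B³ = (A−B)(A²+AB+B²); the x³ terms cancel, leaving (13x + 8)/(A²+AB+B²) with denominator ~ 3x², so the limit is 0.
Limit = 0.

Final answer: 0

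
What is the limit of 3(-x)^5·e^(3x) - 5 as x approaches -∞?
The product is a 0·∞ indeterminate form at x → -∞.
Rewrite the product as 3(-x)^5 / e^(-3x) (an ∞/∞ form) and apply L'Hôpital, or use the standard hierarchy e^(3|x|) ≫ |(-x)^5| as x → -∞.
The indeterminate product → 0, so the limit = -5.

Final answer: -5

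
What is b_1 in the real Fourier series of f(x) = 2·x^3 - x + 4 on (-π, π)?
b_1 = (1/π) ∫_{-π}^{π} f(x)·sin(1x) dx.
Evaluate the integral (use parity and integration by parts as needed): b_1 = -26 + 4·π^2.

Final answer: -26 + 4·π^2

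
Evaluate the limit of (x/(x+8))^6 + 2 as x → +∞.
As x → +∞: x/(x+8) = 1/(1 + 8/x) → 1, and the 6th power of a limit-1 base also → 1; with the additive constant, 1 + 2 = 3.
Limit = 3.

Final answer: 3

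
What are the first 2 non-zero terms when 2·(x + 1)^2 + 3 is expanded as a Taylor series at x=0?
4·x + 5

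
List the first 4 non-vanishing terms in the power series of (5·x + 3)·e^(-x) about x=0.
2·x^3 - 7·x^2/2 + 2·x + 3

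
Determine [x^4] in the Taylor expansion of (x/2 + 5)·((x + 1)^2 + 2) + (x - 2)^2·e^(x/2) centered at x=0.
Expand to order 4: (x/2 + 5)·((x + 1)^2 + 2) + (x - 2)^2·e^(x/2) = 5·x^4/96 + 7·x^3/12 + 11·x^2/2 + 19·x/2 + 19 + O(x^5).
The coefficient of x^4 is 5/96.

Final answer: 5/96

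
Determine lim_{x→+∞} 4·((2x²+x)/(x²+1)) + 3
Evaluate the dominant behaviour as x → +∞; each term tends to a finite value or vanishes.
Limit = 11.

Final answer: 11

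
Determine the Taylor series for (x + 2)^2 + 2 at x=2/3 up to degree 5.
82/9 + 16·(x - 2/3)/3 + (x - 2/3)^2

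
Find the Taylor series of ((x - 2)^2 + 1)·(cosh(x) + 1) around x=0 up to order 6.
7·x^6/144 - x^5/6 + 17·x^4/24 - 2·x^3 + 9·x^2/2 - 8·x + 10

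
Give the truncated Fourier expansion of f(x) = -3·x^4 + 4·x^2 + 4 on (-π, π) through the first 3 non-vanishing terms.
(-160 + 24·π^2)·cos(x) + (13 - 6·π^2)·cos(2·x) - 3·π^4/5 + 4 + 4·π^2/3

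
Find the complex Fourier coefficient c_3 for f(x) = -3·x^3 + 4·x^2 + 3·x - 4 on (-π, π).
Compute the real Fourier coefficients first: a_3 = -16/9, b_3 = 10/3 - 2·π^2.
Then c_3 = (a_3 − i·b_3)/2 = -8/9 - 5·i/3 + i·π^2.

Final answer: -8/9 - 5·i/3 + i·π^2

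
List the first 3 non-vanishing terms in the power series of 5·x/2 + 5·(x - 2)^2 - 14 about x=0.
5·x^2 - 35·x/2 + 6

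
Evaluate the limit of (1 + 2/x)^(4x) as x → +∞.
As x → +∞: write (1 + 2/x)^(4x) = ((1 + 2/x)^x)^4 → (e^2)^4 = e^8.
Limit = e^(8).

Final answer: e^(8)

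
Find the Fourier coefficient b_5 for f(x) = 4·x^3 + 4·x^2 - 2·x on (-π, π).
b_5 = (1/π) ∫_{-π}^{π} f(x)·sin(5x) dx.
Evaluate the integral (use parity and integration by parts as needed): b_5 = -148/125 + 8·π^2/5.

Final answer: -148/125 + 8·π^2/5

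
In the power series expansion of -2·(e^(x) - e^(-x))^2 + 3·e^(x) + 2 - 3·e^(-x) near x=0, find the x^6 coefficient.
Expand to order 6: -2·(e^(x) - e^(-x))^2 + 3·e^(x) + 2 - 3·e^(-x) = -16·x^6/45 + x^5/20 - 8·x^4/3 + x^3 - 8·x^2 + 6·x + 2 + O(x^7).
The coefficient of x^6 is -16/45.

Final answer: -16/45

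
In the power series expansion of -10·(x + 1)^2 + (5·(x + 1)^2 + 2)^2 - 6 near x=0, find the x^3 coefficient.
Expand to order 3: -10·(x + 1)^2 + (5·(x + 1)^2 + 2)^2 - 6 = 100·x^3 + 160·x^2 + 120·x + 33 + O(x^4).
The coefficient of x^3 is 100.

Final answer: 100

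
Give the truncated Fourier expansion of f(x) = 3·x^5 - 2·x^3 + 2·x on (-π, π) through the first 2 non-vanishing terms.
(-124·π^2 + 6·π^4 + 748)·sin(x) + (-3·π^4 - 55/2 + 17·π^2)·sin(2·x)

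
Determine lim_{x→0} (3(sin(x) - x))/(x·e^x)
Both numerator and denominator → 0 as x → 0; this is a 0/0 indeterminate form.
Expand each to leading order near x = 0: numerator ~ -x^3/2, denominator ~ x.
The limit of the ratio is 0.

Final answer: 0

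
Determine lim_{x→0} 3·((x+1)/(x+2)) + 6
Direct substitution at x = 0 gives 15/2.

Final answer: 15/2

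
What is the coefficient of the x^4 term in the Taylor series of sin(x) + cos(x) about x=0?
Expand to order 4: sin(x) + cos(x) = x^4/24 - x^3/6 - x^2/2 + x + 1 + O(x^5).
The coefficient of x^4 is 1/24.

Final answer: 1/24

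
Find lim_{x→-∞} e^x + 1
Evaluate the dominant behaviour as x → -∞; each term tends to a finite value or vanishes.
Limit = 1.

Final answer: 1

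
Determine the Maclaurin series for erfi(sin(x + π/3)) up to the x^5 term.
593·x^5·e^(3/4)/(1920·√(π)) - 23·√(3)·x^4·e^(3/4)/(192·√(π)) - 17·x^3·e^(3/4)/(24·√(π)) - √(3)·x^2·e^(3/4)/(4·√(π)) + x·e^(3/4)/√(π) + erfi(√(3)/2)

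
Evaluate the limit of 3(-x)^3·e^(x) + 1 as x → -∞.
The product is a 0·∞ indeterminate form at x → -∞.
Rewrite the product as 3(-x)^3 / e^(-x) (an ∞/∞ form) and apply L'Hôpital, or use the standard hierarchy e^(|x|) ≫ |(-x)^3| as x → -∞.
The indeterminate product → 0, so the limit = 1.

Final answer: 1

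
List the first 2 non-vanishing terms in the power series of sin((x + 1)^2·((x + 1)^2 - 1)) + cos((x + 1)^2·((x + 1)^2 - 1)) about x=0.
2·x + 1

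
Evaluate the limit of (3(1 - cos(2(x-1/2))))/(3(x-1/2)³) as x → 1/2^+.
Both numerator and denominator → 0 as x → 1/2^+; this is a 0/0 indeterminate form.
Expand each to leading order near x = 1/2: numerator ~ 6·(x - 1/2)^2, denominator ~ 3·(x - 1/2)^3.
The limit of the ratio is ∞.

Final answer: ∞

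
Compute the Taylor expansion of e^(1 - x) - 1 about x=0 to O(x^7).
e·x^6/720 - e·x^5/120 + e·x^4/24 - e·x^3/6 + e·x^2/2 - e·x - 1 + e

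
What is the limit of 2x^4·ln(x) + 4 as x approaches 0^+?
The product is a 0·∞ indeterminate form at x → 0⁺.
Rewrite the product as 2·ln(x) / x^(-4) and apply L'Hôpital, or use the standard hierarchy x^(-4) ≫ |ln x| as x → 0⁺.
The indeterminate product → 0, so the limit = 4.

Final answer: 4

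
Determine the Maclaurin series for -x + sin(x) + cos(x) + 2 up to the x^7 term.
-x^7/5040 - x^6/720 + x^5/120 + x^4/24 - x^3/6 - x^2/2 + 3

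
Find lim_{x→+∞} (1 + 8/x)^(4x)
As x → +∞: write (1 + 8/x)^(4x) = ((1 + 8/x)^x)^4 → (e^8)^4 = e^32.
Limit = e^(32).

Final answer: e^(32)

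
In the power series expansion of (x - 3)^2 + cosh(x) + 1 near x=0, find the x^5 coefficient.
Expand to order 5: (x - 3)^2 + cosh(x) + 1 = x^4/24 + 3·x^2/2 - 6·x + 11 + O(x^6).
The coefficient of x^5 is 0.

Final answer: 0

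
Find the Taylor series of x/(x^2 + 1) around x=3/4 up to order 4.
12/25 + 112·(x - 3/4)/625 - 7488·(x - 3/4)^2/15625 + 134912·(x - 3/4)^3/390625 - 242688·(x - 3/4)^4/9765625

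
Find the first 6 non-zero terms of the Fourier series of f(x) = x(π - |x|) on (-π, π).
8·sin(x)/π + 8·sin(3·x)/(27·π) + 8·sin(5·x)/(125·π) + 8·sin(7·x)/(343·π) + 8·sin(9·x)/(729·π) + 8·sin(11·x)/(1331·π)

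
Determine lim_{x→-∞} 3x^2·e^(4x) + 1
The product is a 0·∞ indeterminate form at x → -∞.
Rewrite the product as 3x^2 / e^(-4x) (an ∞/∞ form) and apply L'Hôpital, or use the standard hierarchy e^(4|x|) ≫ |x^2| as x → -∞.
The indeterminate product → 0, so the limit = 1.

Final answer: 1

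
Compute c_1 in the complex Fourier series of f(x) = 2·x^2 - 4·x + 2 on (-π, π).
Compute the real Fourier coefficients first: a_1 = -8, b_1 = -8.
Then c_1 = (a_1 − i·b_1)/2 = -4 + 4·i.

Final answer: -4 + 4·i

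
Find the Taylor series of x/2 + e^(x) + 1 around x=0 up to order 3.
x^3/6 + x^2/2 + 3·x/2 + 2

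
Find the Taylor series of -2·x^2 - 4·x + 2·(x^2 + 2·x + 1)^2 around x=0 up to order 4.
2·x^4 + 8·x^3 + 10·x^2 + 4·x + 2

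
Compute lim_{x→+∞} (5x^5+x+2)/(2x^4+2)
This is an ∞/∞ indeterminate form as x → +∞.
Divide numerator and denominator by x^5 and let the lower-order terms vanish; the numerator's degree 5 exceeds the denominator's degree 4, so the quotient diverges.
Limit = ∞.

Final answer: ∞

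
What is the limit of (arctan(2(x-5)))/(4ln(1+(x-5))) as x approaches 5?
Both numerator and denominator → 0 as x → 5; this is a 0/0 indeterminate form.
Expand each to leading order near x = 5: numerator ~ 2·(x - 5), denominator ~ 4·(x - 5).
The limit of the ratio is 1/2.

Final answer: 1/2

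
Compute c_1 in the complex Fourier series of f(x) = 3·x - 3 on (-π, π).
Compute the real Fourier coefficients first: a_1 = 0, b_1 = 6.
Then c_1 = (a_1 − i·b_1)/2 = -3·i.

Final answer: -3·i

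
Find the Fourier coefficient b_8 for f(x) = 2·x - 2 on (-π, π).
b_8 = (1/π) ∫_{-π}^{π} f(x)·sin(8x) dx.
Evaluate the integral (use parity and integration by parts as needed): b_8 = -1/2.

Final answer: -1/2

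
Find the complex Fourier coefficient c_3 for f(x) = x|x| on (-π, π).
Compute the real Fourier coefficients first: a_3 = 0, b_3 = (-8 + 18·π^2)/(27·π).
Then c_3 = (a_3 − i·b_3)/2 = -i·π/3 + 4·i/(27·π).

Final answer: -i·π/3 + 4·i/(27·π)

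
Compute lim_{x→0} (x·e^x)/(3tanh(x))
Both numerator and denominator → 0 as x → 0; this is a 0/0 indeterminate form.
Expand each to leading order near x = 0: numerator ~ x, denominator ~ 3·x.
The limit of the ratio is 1/3.

Final answer: 1/3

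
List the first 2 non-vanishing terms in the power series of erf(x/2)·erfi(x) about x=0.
x^4/(2·π) + 2·x^2/π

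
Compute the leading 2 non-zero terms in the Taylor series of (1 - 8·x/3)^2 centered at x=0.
1 - 16·x/3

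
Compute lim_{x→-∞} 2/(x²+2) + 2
Evaluate the dominant behaviour as x → -∞; each term tends to a finite value or vanishes.
Limit = 2.

Final answer: 2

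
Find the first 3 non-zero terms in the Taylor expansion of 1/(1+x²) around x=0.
x^4 - x^2 + 1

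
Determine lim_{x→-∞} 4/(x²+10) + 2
Evaluate the dominant behaviour as x → -∞; each term tends to a finite value or vanishes.
Limit = 2.

Final answer: 2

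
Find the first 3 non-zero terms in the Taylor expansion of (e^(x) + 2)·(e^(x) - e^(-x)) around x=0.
2·x^3 + 2·x^2 + 6·x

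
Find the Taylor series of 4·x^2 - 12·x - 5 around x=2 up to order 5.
-13 + 4·(x - 2) + 4·(x - 2)^2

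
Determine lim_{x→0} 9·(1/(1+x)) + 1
Direct substitution at x = 0 gives 10.

Final answer: 10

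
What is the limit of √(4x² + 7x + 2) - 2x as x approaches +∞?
As x → +∞: multiply by the conjugate to get (7x+2)/(√(4x²+7x+2)+2x); the denominator ~ 4x, so the limit is 7/4.
Limit = 7/4.

Final answer: 7/4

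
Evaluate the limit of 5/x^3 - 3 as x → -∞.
Evaluate the dominant behaviour as x → -∞; each term tends to a finite value or vanishes.
Limit = -3.

Final answer: -3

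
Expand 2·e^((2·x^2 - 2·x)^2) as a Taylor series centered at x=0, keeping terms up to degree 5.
-64·x^5 + 24·x^4 - 16·x^3 + 8·x^2 + 2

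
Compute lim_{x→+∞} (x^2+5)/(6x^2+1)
This is an ∞/∞ indeterminate form as x → +∞.
Divide numerator and denominator by x^2 and let the lower-order terms vanish; the leading terms give 1/6.
Limit = 1/6.

Final answer: 1/6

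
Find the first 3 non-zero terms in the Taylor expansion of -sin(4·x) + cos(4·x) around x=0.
-8·x^2 - 4·x + 1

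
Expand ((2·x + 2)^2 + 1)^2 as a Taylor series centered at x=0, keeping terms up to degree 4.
16·x^4 + 64·x^3 + 104·x^2 + 80·x + 25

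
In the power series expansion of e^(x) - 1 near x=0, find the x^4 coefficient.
Expand to order 4: e^(x) - 1 = x^4/24 + x^3/6 + x^2/2 + x + O(x^5).
The coefficient of x^4 is 1/24.

Final answer: 1/24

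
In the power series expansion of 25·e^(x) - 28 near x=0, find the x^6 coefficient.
Expand to order 6: 25·e^(x) - 28 = 5·x^6/144 + 5·x^5/24 + 25·x^4/24 + 25·x^3/6 + 25·x^2/2 + 25·x - 3 + O(x^7).
The coefficient of x^6 is 5/144.

Final answer: 5/144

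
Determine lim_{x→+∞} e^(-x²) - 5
Evaluate the dominant behaviour as x → +∞; each term tends to a finite value or vanishes.
Limit = -5.

Final answer: -5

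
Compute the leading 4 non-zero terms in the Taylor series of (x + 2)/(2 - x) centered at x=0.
x^3/4 + x^2/2 + x + 1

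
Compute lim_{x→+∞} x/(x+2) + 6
Evaluate the dominant behaviour as x → +∞; each term tends to a finite value or vanishes.
Limit = 7.

Final answer: 7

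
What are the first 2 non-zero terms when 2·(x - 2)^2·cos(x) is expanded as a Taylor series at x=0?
8 - 8·x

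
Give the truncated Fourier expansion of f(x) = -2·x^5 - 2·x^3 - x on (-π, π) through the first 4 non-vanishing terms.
(-458 - 4·π^4 + 76·π^2)·sin(x) + (-8·π^2 + 13 + 2·π^4)·sin(2·x) + (-4·π^4/3 - 142/81 + 44·π^2/27)·sin(3·x) + (-π^2/4 + 19/32 + π^4)·sin(4·x)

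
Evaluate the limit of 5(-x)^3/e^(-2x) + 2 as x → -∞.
The quotient is an ∞/∞ indeterminate form as x → -∞.
Compare growth rates of the dominant terms (exponentials ≫ polynomials ≫ logarithms), or apply L'Hôpital's rule; the quotient → 0.
Adding the constant: 0 + 2 = 2. Limit = 2.

Final answer: 2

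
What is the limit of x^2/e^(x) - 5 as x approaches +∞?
The quotient is an ∞/∞ indeterminate form as x → +∞.
The exponential denominator e^(x) dominates the polynomial numerator (e^x ≫ x^2 as x → ∞), so the quotient → 0.
Adding the constant: 0 - 5 = -5. Limit = -5.

Final answer: -5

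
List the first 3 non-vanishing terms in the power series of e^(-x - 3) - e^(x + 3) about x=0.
x^2·(-e^(3)/2 + e^(-3)/2) + x·(-e^(3) - e^(-3)) - e^(3) + e^(-3)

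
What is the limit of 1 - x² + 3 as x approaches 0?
Direct substitution at x = 0 gives 4.

Final answer: 4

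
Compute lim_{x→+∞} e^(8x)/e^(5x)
This is an ∞/∞ indeterminate form as x → +∞.
Rewrite e^(8x)/e^(5x) = e^((8−5)x) = e^(3x); the exponent coefficient is 3 > 0 so e^(3x) → ∞.
Limit = ∞.

Final answer: ∞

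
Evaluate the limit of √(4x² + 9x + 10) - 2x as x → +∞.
As x → +∞: multiply by the conjugate to get (9x+10)/(√(4x²+9x+10)+2x); the denominator ~ 4x, so the limit is 9/4.
Limit = 9/4.

Final answer: 9/4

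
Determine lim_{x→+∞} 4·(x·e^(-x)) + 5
Evaluate the dominant behaviour as x → +∞; each term tends to a finite value or vanishes.
Limit = 5.

Final answer: 5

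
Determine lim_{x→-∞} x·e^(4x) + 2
The product is a 0·∞ indeterminate form at x → -∞.
Rewrite the product as x / e^(-4x) (an ∞/∞ form) and apply L'Hôpital, or use the standard hierarchy e^(4|x|) ≫ |x| as x → -∞.
The indeterminate product → 0, so the limit = 2.

Final answer: 2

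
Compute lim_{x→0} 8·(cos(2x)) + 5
Direct substitution at x = 0 gives 13.

Final answer: 13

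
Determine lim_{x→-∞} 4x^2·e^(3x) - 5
The product is a 0·∞ indeterminate form at x → -∞.
Rewrite the product as 4x^2 / e^(-3x) (an ∞/∞ form) and apply L'Hôpital, or use the standard hierarchy e^(3|x|) ≫ |x^2| as x → -∞.
The indeterminate product → 0, so the limit = -5.

Final answer: -5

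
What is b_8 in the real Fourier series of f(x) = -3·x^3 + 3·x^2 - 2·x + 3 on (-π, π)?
b_8 = (1/π) ∫_{-π}^{π} f(x)·sin(8x) dx.
Evaluate the integral (use parity and integration by parts as needed): b_8 = 55/128 + 3·π^2/4.

Final answer: 55/128 + 3·π^2/4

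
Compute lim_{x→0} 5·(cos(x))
Direct substitution at x = 0 gives 5.

Final answer: 5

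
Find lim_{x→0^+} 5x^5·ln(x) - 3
The product is a 0·∞ indeterminate form at x → 0⁺.
Rewrite the product as 5·ln(x) / x^(-5) and apply L'Hôpital, or use the standard hierarchy x^(-5) ≫ |ln x| as x → 0⁺.
The indeterminate product → 0, so the limit = -3.

Final answer: -3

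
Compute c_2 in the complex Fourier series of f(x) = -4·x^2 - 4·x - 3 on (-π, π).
Compute the real Fourier coefficients first: a_2 = -4, b_2 = 4.
Then c_2 = (a_2 − i·b_2)/2 = -2 - 2·i.

Final answer: -2 - 2·i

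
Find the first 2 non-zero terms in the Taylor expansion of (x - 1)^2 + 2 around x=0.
3 - 2·x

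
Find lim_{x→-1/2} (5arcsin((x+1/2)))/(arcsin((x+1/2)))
Both numerator and denominator → 0 as x → -1/2; this is a 0/0 indeterminate form.
Expand each to leading order near x = -1/2: numerator ~ 5·(x + 1/2), denominator ~ (x + 1/2).
The limit of the ratio is 5.

Final answer: 5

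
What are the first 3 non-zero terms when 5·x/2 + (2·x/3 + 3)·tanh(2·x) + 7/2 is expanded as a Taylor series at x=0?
4·x^2/3 + 17·x/2 + 7/2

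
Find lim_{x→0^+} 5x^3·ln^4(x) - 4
The product is a 0·∞ indeterminate form at x → 0⁺.
Rewrite the product as 5·ln^4(x) / x^(-3) and apply L'Hôpital, or use the standard hierarchy x^(-3) ≫ |ln x|^4 as x → 0⁺.
The indeterminate product → 0, so the limit = -4.

Final answer: -4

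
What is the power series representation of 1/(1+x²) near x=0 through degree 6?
-x^6 + x^4 - x^2 + 1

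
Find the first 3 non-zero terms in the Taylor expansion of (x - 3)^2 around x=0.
x^2 - 6·x + 9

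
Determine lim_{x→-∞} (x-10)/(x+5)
Evaluate the dominant behaviour as x → -∞; each term tends to a finite value or vanishes.
Limit = 1.

Final answer: 1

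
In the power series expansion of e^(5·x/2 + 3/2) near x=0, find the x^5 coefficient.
Expand to order 5: e^(5·x/2 + 3/2) = 625·x^5·e^(3/2)/768 + 625·x^4·e^(3/2)/384 + 125·x^3·e^(3/2)/48 + 25·x^2·e^(3/2)/8 + 5·x·e^(3/2)/2 + e^(3/2) + O(x^6).
The coefficient of x^5 is 625·e^(3/2)/768.

Final answer: 625·e^(3/2)/768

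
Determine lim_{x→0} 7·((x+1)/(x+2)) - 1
Direct substitution at x = 0 gives 5/2.

Final answer: 5/2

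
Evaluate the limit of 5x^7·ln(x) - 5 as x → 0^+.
The product is a 0·∞ indeterminate form at x → 0⁺.
Rewrite the product as 5·ln(x) / x^(-7) and apply L'Hôpital, or use the standard hierarchy x^(-7) ≫ |ln x| as x → 0⁺.
The indeterminate product → 0, so the limit = -5.

Final answer: -5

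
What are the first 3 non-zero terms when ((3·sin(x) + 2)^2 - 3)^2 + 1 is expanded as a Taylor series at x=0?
162·x^2 + 24·x + 2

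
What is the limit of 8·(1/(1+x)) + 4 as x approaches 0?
Direct substitution at x = 0 gives 12.

Final answer: 12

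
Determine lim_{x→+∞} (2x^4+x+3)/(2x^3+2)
This is an ∞/∞ indeterminate form as x → +∞.
Divide numerator and denominator by x^4 and let the lower-order terms vanish; the numerator's degree 4 exceeds the denominator's degree 3, so the quotient diverges.
Limit = ∞.

Final answer: ∞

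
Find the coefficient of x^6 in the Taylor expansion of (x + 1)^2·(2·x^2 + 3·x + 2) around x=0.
Expand to order 6: (x + 1)^2·(2·x^2 + 3·x + 2) = 2·x^4 + 7·x^3 + 10·x^2 + 7·x + 2 + O(x^7).
The coefficient of x^6 is 0.

Final answer: 0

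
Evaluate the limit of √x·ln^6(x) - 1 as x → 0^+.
The product is a 0·∞ indeterminate form at x → 0⁺.
Rewrite the product as ln^6(x) / x^(-1/2) and apply L'Hôpital, or use the standard hierarchy x^(-1/2) ≫ |ln x|^6 as x → 0⁺.
The indeterminate product → 0, so the limit = -1.

Final answer: -1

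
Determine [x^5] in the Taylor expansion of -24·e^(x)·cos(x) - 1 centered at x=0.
Expand to order 5: -24·e^(x)·cos(x) - 1 = 4·x^5/5 + 4·x^4 + 8·x^3 - 24·x - 25 + O(x^6).
The coefficient of x^5 is 4/5.

Final answer: 4/5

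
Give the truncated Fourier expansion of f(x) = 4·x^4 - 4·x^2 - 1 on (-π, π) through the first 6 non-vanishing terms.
(208 - 32·π^2)·cos(x) + (-16 + 8·π^2)·cos(2·x) + (112/27 - 32·π^2/9)·cos(3·x) + (-7/4 + 2·π^2)·cos(4·x) + (592/625 - 32·π^2/25)·cos(5·x) - 4·π^2/3 - 1 + 4·π^4/5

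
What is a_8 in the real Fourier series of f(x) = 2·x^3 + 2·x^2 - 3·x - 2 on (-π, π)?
a_8 = (1/π) ∫_{-π}^{π} f(x)·cos(8x) dx.
Evaluate the integral (use parity and integration by parts as needed): a_8 = 1/8.

Final answer: 1/8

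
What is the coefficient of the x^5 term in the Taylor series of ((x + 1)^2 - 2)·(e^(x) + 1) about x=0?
Expand to order 5: ((x + 1)^2 - 2)·(e^(x) + 1) = 29·x^5/120 + 19·x^4/24 + 11·x^3/6 + 7·x^2/2 + 3·x - 2 + O(x^6).
The coefficient of x^5 is 29/120.

Final answer: 29/120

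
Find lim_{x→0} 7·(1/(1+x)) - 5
Direct substitution at x = 0 gives 2.

Final answer: 2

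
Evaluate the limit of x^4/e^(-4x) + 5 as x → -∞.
The quotient is an ∞/∞ indeterminate form as x → -∞.
Compare growth rates of the dominant terms (exponentials ≫ polynomials ≫ logarithms), or apply L'Hôpital's rule; the quotient → 0.
Adding the constant: 0 + 5 = 5. Limit = 5.

Final answer: 5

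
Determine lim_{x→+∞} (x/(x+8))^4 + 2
As x → +∞: x/(x+8) = 1/(1 + 8/x) → 1, and the 4th power of a limit-1 base also → 1; with the additive constant, 1 + 2 = 3.
Limit = 3.

Final answer: 3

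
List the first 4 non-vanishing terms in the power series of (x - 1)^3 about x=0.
x^3 - 3·x^2 + 3·x - 1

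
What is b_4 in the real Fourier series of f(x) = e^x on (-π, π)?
b_4 = (1/π) ∫_{-π}^{π} f(x)·sin(4x) dx.
Evaluate the integral (use parity and integration by parts as needed): b_4 = (4 - 4·e^(2·π))·e^(-π)/(17·π).

Final answer: (4 - 4·e^(2·π))·e^(-π)/(17·π)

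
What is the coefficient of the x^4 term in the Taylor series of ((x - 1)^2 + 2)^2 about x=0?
Expand to order 4: ((x - 1)^2 + 2)^2 = x^4 - 4·x^3 + 10·x^2 - 12·x + 9 + O(x^5).
The coefficient of x^4 is 1.

Final answer: 1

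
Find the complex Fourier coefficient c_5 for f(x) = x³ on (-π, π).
Compute the real Fourier coefficients first: a_5 = 0, b_5 = -12/125 + 2·π^2/5.
Then c_5 = (a_5 − i·b_5)/2 = -i·π^2/5 + 6·i/125.

Final answer: -i·π^2/5 + 6·i/125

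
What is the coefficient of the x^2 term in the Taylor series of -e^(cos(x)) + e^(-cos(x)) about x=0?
Expand to order 2: -e^(cos(x)) + e^(-cos(x)) = x^2·(e^(-1)/2 + e/2) - e + e^(-1) + O(x^3).
The coefficient of x^2 is e^(-1)/2 + e/2.

Final answer: e^(-1)/2 + e/2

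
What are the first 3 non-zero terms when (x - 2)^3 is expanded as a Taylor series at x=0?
-6·x^2 + 12·x - 8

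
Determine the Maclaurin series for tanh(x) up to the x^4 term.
-x^3/3 + x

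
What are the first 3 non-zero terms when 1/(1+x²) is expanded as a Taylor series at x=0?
x^4 - x^2 + 1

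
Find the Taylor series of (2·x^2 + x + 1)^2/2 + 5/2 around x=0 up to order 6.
2·x^4 + 2·x^3 + 5·x^2/2 + x + 3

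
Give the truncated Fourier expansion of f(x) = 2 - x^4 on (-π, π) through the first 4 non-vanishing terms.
(-48 + 8·π^2)·cos(x) + (3 - 2·π^2)·cos(2·x) + (-16/27 + 8·π^2/9)·cos(3·x) - π^4/5 + 2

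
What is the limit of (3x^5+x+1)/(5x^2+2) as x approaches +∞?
This is an ∞/∞ indeterminate form as x → +∞.
Divide numerator and denominator by x^5 and let the lower-order terms vanish; the numerator's degree 5 exceeds the denominator's degree 2, so the quotient diverges.
Limit = ∞.

Final answer: ∞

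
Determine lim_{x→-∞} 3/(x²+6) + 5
Evaluate the dominant behaviour as x → -∞; each term tends to a finite value or vanishes.
Limit = 5.

Final answer: 5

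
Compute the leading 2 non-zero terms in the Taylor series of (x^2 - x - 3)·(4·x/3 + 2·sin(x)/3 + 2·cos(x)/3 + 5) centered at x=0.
-35·x/3 - 17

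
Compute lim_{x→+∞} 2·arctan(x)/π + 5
Evaluate the dominant behaviour as x → +∞; each term tends to a finite value or vanishes.
Limit = 6.

Final answer: 6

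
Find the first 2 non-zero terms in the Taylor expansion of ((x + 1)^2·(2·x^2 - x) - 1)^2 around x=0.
2·x + 1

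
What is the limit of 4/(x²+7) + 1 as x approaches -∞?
Evaluate the dominant behaviour as x → -∞; each term tends to a finite value or vanishes.
Limit = 1.

Final answer: 1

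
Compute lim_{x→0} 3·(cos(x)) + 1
Direct substitution at x = 0 gives 4.

Final answer: 4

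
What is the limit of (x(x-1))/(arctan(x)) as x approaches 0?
Both numerator and denominator → 0 as x → 0; this is a 0/0 indeterminate form.
Expand each to leading order near x = 0: numerator ~ -x, denominator ~ x.
The limit of the ratio is -1.

Final answer: -1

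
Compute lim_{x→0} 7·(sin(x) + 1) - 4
Direct substitution at x = 0 gives 3.

Final answer: 3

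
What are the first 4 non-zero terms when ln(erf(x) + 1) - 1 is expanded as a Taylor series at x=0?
x^3·(8 - 2·π)/(3·π^(3/2)) - 2·x^2/π + 2·x/√(π) - 1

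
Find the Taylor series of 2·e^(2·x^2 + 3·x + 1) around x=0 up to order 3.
21·e·x^3 + 13·e·x^2 + 6·e·x + 2·e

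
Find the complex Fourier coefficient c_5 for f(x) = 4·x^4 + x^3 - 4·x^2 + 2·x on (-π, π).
Compute the real Fourier coefficients first: a_5 = 592/625 - 32·π^2/25, b_5 = 88/125 + 2·π^2/5.
Then c_5 = (a_5 − i·b_5)/2 = -16·π^2/25 + 296/625 - i·π^2/5 - 44·i/125.

Final answer: -16·π^2/25 + 296/625 - i·π^2/5 - 44·i/125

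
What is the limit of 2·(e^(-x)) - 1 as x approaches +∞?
Evaluate the dominant behaviour as x → +∞; each term tends to a finite value or vanishes.
Limit = -1.

Final answer: -1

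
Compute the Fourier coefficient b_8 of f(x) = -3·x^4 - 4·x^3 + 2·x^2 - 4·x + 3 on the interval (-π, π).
b_8 = (1/π) ∫_{-π}^{π} f(x)·sin(8x) dx.
Evaluate the integral (use parity and integration by parts as needed): b_8 = 29/32 + π^2.

Final answer: 29/32 + π^2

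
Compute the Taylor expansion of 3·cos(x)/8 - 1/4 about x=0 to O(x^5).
x^4/64 - 3·x^2/16 + 1/8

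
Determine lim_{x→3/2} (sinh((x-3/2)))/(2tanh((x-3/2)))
Both numerator and denominator → 0 as x → 3/2; this is a 0/0 indeterminate form.
Expand each to leading order near x = 3/2: numerator ~ (x - 3/2), denominator ~ 2·(x - 3/2).
The limit of the ratio is 1/2.

Final answer: 1/2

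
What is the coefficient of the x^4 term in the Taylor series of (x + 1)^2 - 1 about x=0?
Expand to order 4: (x + 1)^2 - 1 = x^2 + 2·x + O(x^5).
The coefficient of x^4 is 0.

Final answer: 0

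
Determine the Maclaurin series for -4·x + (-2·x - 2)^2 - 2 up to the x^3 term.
4·x^2 + 4·x + 2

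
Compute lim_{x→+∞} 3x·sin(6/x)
As x → +∞: let u = 6/x → 0⁺; then 3·x·sin(6/x) = 3·6·sin(u)/u → 3·6·1 = 18.
Limit = 18.

Final answer: 18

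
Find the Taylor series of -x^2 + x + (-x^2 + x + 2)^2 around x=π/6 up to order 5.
-π^2/9 - π^3/108 + π^4/1296 + 5·π/6 + 4 + (-4·π/3 - π^2/6 + π^3/54 + 5)·(x - π/6) + (-4 - π + π^2/6)·(x - π/6)^2 + (-2 + 2·π/3)·(x - π/6)^3 + (x - π/6)^4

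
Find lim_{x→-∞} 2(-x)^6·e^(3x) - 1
The product is a 0·∞ indeterminate form at x → -∞.
Rewrite the product as 2(-x)^6 / e^(-3x) (an ∞/∞ form) and apply L'Hôpital, or use the standard hierarchy e^(3|x|) ≫ |(-x)^6| as x → -∞.
The indeterminate product → 0, so the limit = -1.

Final answer: -1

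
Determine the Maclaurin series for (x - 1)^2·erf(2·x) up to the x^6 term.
-64·x^6/(5·√(π)) + 16·x^5/(15·√(π)) + 32·x^4/(3·√(π)) - 4·x^3/(3·√(π)) - 8·x^2/√(π) + 4·x/√(π)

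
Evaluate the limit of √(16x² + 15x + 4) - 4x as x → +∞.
As x → +∞: multiply by the conjugate to get (15x+4)/(√(16x²+15x+4)+4x); the denominator ~ 8x, so the limit is 15/8.
Limit = 15/8.

Final answer: 15/8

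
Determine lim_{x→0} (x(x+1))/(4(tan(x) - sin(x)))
Both numerator and denominator → 0 as x → 0; this is a 0/0 indeterminate form.
Expand each to leading order near x = 0: numerator ~ x, denominator ~ 2·x^3.
The limit of the ratio is ∞.

Final answer: ∞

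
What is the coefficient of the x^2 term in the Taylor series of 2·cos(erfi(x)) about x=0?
Expand to order 2: 2·cos(erfi(x)) = -4·x^2/π + 2 + O(x^3).
The coefficient of x^2 is -4/π.

Final answer: -4/π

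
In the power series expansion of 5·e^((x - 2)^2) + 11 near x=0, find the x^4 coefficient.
Expand to order 4: 5·e^((x - 2)^2) + 11 = 575·x^4·e^(4)/6 - 220·x^3·e^(4)/3 + 45·x^2·e^(4) - 20·x·e^(4) + 11 + 5·e^(4) + O(x^5).
The coefficient of x^4 is 575·e^(4)/6.

Final answer: 575·e^(4)/6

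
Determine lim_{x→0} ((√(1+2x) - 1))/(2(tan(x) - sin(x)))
Both numerator and denominator → 0 as x → 0; this is a 0/0 indeterminate form.
Expand each to leading order near x = 0: numerator ~ x, denominator ~ x^3.
The limit of the ratio is ∞.

Final answer: ∞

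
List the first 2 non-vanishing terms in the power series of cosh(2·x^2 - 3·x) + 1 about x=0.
9·x^2/2 + 2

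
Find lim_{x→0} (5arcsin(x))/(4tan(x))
Both numerator and denominator → 0 as x → 0; this is a 0/0 indeterminate form.
Expand each to leading order near x = 0: numerator ~ 5·x, denominator ~ 4·x.
The limit of the ratio is 5/4.

Final answer: 5/4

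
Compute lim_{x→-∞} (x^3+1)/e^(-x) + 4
The quotient is an ∞/∞ indeterminate form as x → -∞.
Compare growth rates of the dominant terms (exponentials ≫ polynomials ≫ logarithms), or apply L'Hôpital's rule; the quotient → 0.
Adding the constant: 0 + 4 = 4. Limit = 4.

Final answer: 4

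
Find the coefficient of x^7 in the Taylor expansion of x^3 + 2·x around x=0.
Expand to order 7: x^3 + 2·x = x^3 + 2·x + O(x^8).
The coefficient of x^7 is 0.

Final answer: 0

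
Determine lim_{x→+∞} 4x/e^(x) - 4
The quotient is an ∞/∞ indeterminate form as x → +∞.
The exponential denominator e^(x) dominates the polynomial numerator (e^x ≫ x as x → ∞), so the quotient → 0.
Adding the constant: 0 - 4 = -4. Limit = -4.

Final answer: -4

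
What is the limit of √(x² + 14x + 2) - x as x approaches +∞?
As x → +∞: multiply by the conjugate to get (14x+2)/(√(x²+14x+2)+x); the denominator ~ 2x, so the limit is 14/2 = 7.
Limit = 7.

Final answer: 7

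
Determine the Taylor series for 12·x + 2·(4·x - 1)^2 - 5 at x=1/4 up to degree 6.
-2 + 12·(x - 1/4) + 32·(x - 1/4)^2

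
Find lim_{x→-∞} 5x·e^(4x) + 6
The product is a 0·∞ indeterminate form at x → -∞.
Rewrite the product as 5x / e^(-4x) (an ∞/∞ form) and apply L'Hôpital, or use the standard hierarchy e^(4|x|) ≫ |x| as x → -∞.
The indeterminate product → 0, so the limit = 6.

Final answer: 6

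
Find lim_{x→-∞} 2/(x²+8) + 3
Evaluate the dominant behaviour as x → -∞; each term tends to a finite value or vanishes.
Limit = 3.

Final answer: 3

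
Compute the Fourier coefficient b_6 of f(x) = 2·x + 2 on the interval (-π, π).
b_6 = (1/π) ∫_{-π}^{π} f(x)·sin(6x) dx.
Evaluate the integral (use parity and integration by parts as needed): b_6 = -2/3.

Final answer: -2/3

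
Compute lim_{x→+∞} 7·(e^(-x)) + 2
Evaluate the dominant behaviour as x → +∞; each term tends to a finite value or vanishes.
Limit = 2.

Final answer: 2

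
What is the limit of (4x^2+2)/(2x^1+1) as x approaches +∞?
This is an ∞/∞ indeterminate form as x → +∞.
Divide numerator and denominator by x^2 and let the lower-order terms vanish; the numerator's degree 2 exceeds the denominator's degree 1, so the quotient diverges.
Limit = ∞.

Final answer: ∞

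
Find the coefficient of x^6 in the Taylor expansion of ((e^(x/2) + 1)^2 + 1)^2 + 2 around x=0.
Expand to order 6: ((e^(x/2) + 1)^2 + 1)^2 + 2 = 1883·x^6/11520 + 113·x^5/192 + 179·x^4/96 + 61·x^3/12 + 23·x^2/2 + 20·x + 27 + O(x^7).
The coefficient of x^6 is 1883/11520.

Final answer: 1883/11520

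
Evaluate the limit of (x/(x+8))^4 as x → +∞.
As x → +∞: x/(x+8) = 1/(1 + 8/x) → 1, and the 4th power of a limit-1 base also → 1.
Limit = 1.

Final answer: 1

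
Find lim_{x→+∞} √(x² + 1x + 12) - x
This is an ∞ − ∞ indeterminate form.
Multiply and divide by the conjugate √(x²+1x + 12) + x; the x² terms cancel, leaving (1x + 12)/(√(x²+1x + 12)+x) → 1/2.
Limit = 1/2.

Final answer: 1/2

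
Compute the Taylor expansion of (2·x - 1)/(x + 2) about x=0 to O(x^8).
5·x^7/256 - 5·x^6/128 + 5·x^5/64 - 5·x^4/32 + 5·x^3/16 - 5·x^2/8 + 5·x/4 - 1/2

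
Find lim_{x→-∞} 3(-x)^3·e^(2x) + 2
The product is a 0·∞ indeterminate form at x → -∞.
Rewrite the product as 3(-x)^3 / e^(-2x) (an ∞/∞ form) and apply L'Hôpital, or use the standard hierarchy e^(2|x|) ≫ |(-x)^3| as x → -∞.
The indeterminate product → 0, so the limit = 2.

Final answer: 2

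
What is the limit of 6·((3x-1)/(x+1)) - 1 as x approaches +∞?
Evaluate the dominant behaviour as x → +∞; each term tends to a finite value or vanishes.
Limit = 17.

Final answer: 17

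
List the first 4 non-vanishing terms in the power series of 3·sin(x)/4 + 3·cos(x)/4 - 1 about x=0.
-x^3/8 - 3·x^2/8 + 3·x/4 - 1/4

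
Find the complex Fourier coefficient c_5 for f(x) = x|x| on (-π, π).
Compute the real Fourier coefficients first: a_5 = 0, b_5 = (-8 + 50·π^2)/(125·π).
Then c_5 = (a_5 − i·b_5)/2 = -i·π/5 + 4·i/(125·π).

Final answer: -i·π/5 + 4·i/(125·π)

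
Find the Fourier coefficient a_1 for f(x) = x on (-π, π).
a_1 = (1/π) ∫_{-π}^{π} f(x)·cos(1x) dx.
Evaluate the integral (use parity and integration by parts as needed): a_1 = 0.

Final answer: 0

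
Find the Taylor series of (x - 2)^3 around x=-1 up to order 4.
-27 + 27·(x + 1) - 9·(x + 1)^2 + (x + 1)^3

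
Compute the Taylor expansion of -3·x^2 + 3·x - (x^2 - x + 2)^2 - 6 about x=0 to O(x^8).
-x^4 + 2·x^3 - 8·x^2 + 7·x - 10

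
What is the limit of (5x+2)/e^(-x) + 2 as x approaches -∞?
The quotient is an ∞/∞ indeterminate form as x → -∞.
Compare growth rates of the dominant terms (exponentials ≫ polynomials ≫ logarithms), or apply L'Hôpital's rule; the quotient → 0.
Adding the constant: 0 + 2 = 2. Limit = 2.

Final answer: 2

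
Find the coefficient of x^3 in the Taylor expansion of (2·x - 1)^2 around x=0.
Expand to order 3: (2·x - 1)^2 = 4·x^2 - 4·x + 1 + O(x^4).
The coefficient of x^3 is 0.

Final answer: 0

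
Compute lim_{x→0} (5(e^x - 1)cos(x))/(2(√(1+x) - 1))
Both numerator and denominator → 0 as x → 0; this is a 0/0 indeterminate form.
Expand each to leading order near x = 0: numerator ~ 5·x, denominator ~ x.
The limit of the ratio is 5.

Final answer: 5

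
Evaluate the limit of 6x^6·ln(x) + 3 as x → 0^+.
The product is a 0·∞ indeterminate form at x → 0⁺.
Rewrite the product as 6·ln(x) / x^(-6) and apply L'Hôpital, or use the standard hierarchy x^(-6) ≫ |ln x| as x → 0⁺.
The indeterminate product → 0, so the limit = 3.

Final answer: 3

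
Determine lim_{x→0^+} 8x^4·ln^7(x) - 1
The product is a 0·∞ indeterminate form at x → 0⁺.
Rewrite the product as 8·ln^7(x) / x^(-4) and apply L'Hôpital, or use the standard hierarchy x^(-4) ≫ |ln x|^7 as x → 0⁺.
The indeterminate product → 0, so the limit = -1.

Final answer: -1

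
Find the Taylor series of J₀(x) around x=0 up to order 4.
x^4/64 - x^2/4 + 1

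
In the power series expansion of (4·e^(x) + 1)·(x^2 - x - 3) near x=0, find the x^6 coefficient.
Expand to order 6: (4·e^(x) + 1)·(x^2 - x - 3) = 7·x^6/60 + 2·x^5/5 + 5·x^4/6 - 5·x^2 - 17·x - 15 + O(x^7).
The coefficient of x^6 is 7/60.

Final answer: 7/60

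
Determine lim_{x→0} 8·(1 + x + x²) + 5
Direct substitution at x = 0 gives 13.

Final answer: 13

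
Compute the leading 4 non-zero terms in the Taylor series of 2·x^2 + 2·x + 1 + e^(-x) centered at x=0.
-x^3/6 + 5·x^2/2 + x + 2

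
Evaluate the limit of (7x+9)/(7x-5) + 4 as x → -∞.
Evaluate the dominant behaviour as x → -∞; each term tends to a finite value or vanishes.
Limit = 5.

Final answer: 5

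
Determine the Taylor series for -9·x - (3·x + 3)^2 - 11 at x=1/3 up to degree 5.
-30 - 33·(x - 1/3) - 9·(x - 1/3)^2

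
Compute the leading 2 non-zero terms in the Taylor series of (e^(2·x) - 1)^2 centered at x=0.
8·x^3 + 4·x^2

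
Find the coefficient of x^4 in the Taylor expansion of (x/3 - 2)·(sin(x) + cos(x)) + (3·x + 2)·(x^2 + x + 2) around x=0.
Expand to order 4: (x/3 - 2)·(sin(x) + cos(x)) + (3·x + 2)·(x^2 + x + 2) = -5·x^4/36 + 19·x^3/6 + 19·x^2/3 + 19·x/3 + 2 + O(x^5).
The coefficient of x^4 is -5/36.

Final answer: -5/36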